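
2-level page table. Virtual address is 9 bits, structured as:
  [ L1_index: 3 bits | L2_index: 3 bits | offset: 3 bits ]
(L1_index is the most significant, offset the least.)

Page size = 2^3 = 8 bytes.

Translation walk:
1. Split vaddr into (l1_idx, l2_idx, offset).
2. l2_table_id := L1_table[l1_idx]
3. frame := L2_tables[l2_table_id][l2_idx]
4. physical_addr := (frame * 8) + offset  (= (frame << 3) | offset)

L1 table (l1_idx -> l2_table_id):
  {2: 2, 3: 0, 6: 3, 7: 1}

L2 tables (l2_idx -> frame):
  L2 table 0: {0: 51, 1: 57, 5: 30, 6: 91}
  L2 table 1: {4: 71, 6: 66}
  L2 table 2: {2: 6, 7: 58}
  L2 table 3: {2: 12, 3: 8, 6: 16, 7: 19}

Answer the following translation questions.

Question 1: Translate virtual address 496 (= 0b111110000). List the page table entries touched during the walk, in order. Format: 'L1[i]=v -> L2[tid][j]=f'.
vaddr = 496 = 0b111110000
Split: l1_idx=7, l2_idx=6, offset=0

Answer: L1[7]=1 -> L2[1][6]=66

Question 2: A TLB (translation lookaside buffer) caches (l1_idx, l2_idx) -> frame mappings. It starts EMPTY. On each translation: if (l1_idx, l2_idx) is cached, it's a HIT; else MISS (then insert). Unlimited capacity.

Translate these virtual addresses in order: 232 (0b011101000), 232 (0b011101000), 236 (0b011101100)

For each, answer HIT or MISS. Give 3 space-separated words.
vaddr=232: (3,5) not in TLB -> MISS, insert
vaddr=232: (3,5) in TLB -> HIT
vaddr=236: (3,5) in TLB -> HIT

Answer: MISS HIT HIT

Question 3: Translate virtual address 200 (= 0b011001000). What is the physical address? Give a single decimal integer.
vaddr = 200 = 0b011001000
Split: l1_idx=3, l2_idx=1, offset=0
L1[3] = 0
L2[0][1] = 57
paddr = 57 * 8 + 0 = 456

Answer: 456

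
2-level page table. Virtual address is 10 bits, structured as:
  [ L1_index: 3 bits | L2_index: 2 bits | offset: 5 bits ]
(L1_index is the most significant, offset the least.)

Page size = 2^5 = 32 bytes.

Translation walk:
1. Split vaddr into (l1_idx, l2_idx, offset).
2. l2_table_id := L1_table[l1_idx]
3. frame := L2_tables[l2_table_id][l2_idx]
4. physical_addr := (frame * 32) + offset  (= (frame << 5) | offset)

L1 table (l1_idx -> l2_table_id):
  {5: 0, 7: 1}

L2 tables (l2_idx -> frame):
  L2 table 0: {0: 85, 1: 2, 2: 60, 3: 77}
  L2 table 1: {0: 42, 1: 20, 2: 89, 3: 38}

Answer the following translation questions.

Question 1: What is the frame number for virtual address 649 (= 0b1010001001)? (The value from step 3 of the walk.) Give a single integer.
Answer: 85

Derivation:
vaddr = 649: l1_idx=5, l2_idx=0
L1[5] = 0; L2[0][0] = 85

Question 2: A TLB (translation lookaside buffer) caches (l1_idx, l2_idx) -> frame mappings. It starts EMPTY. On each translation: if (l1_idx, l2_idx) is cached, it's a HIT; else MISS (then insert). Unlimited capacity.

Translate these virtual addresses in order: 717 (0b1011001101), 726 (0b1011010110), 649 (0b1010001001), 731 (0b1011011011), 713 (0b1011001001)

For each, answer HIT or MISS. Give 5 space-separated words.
Answer: MISS HIT MISS HIT HIT

Derivation:
vaddr=717: (5,2) not in TLB -> MISS, insert
vaddr=726: (5,2) in TLB -> HIT
vaddr=649: (5,0) not in TLB -> MISS, insert
vaddr=731: (5,2) in TLB -> HIT
vaddr=713: (5,2) in TLB -> HIT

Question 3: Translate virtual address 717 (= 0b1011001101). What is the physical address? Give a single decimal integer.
vaddr = 717 = 0b1011001101
Split: l1_idx=5, l2_idx=2, offset=13
L1[5] = 0
L2[0][2] = 60
paddr = 60 * 32 + 13 = 1933

Answer: 1933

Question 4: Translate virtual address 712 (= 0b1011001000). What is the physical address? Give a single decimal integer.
vaddr = 712 = 0b1011001000
Split: l1_idx=5, l2_idx=2, offset=8
L1[5] = 0
L2[0][2] = 60
paddr = 60 * 32 + 8 = 1928

Answer: 1928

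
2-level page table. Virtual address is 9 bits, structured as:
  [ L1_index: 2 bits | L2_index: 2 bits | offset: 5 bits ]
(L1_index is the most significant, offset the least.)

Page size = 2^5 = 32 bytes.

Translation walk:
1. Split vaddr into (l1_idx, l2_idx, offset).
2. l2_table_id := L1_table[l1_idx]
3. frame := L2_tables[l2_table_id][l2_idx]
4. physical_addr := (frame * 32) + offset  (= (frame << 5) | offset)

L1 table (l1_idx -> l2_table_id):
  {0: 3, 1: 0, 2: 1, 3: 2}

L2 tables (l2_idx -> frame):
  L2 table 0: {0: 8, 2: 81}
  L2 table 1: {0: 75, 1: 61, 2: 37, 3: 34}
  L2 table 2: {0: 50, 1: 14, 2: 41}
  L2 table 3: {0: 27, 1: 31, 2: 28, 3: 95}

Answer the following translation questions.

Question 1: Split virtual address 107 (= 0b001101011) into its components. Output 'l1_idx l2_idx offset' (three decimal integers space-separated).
vaddr = 107 = 0b001101011
  top 2 bits -> l1_idx = 0
  next 2 bits -> l2_idx = 3
  bottom 5 bits -> offset = 11

Answer: 0 3 11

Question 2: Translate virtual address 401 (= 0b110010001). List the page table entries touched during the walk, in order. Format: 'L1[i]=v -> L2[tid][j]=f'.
vaddr = 401 = 0b110010001
Split: l1_idx=3, l2_idx=0, offset=17

Answer: L1[3]=2 -> L2[2][0]=50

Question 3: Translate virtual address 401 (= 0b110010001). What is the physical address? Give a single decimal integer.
vaddr = 401 = 0b110010001
Split: l1_idx=3, l2_idx=0, offset=17
L1[3] = 2
L2[2][0] = 50
paddr = 50 * 32 + 17 = 1617

Answer: 1617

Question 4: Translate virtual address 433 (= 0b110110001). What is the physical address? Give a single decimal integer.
Answer: 465

Derivation:
vaddr = 433 = 0b110110001
Split: l1_idx=3, l2_idx=1, offset=17
L1[3] = 2
L2[2][1] = 14
paddr = 14 * 32 + 17 = 465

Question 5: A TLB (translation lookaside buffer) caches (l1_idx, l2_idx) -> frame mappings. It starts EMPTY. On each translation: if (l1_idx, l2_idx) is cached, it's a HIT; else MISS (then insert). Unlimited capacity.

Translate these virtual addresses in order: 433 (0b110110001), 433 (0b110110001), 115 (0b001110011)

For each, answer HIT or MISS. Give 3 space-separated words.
Answer: MISS HIT MISS

Derivation:
vaddr=433: (3,1) not in TLB -> MISS, insert
vaddr=433: (3,1) in TLB -> HIT
vaddr=115: (0,3) not in TLB -> MISS, insert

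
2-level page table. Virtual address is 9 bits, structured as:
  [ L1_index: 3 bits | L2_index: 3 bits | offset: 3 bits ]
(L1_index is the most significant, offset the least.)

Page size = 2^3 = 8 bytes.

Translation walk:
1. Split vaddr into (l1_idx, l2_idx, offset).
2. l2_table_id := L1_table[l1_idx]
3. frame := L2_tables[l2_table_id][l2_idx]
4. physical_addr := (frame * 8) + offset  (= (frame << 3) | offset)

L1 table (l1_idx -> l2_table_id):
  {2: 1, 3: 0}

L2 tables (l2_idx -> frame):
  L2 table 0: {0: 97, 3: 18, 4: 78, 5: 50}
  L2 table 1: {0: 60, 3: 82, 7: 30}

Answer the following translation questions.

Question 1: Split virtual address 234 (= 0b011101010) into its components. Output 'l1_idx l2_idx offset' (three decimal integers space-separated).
vaddr = 234 = 0b011101010
  top 3 bits -> l1_idx = 3
  next 3 bits -> l2_idx = 5
  bottom 3 bits -> offset = 2

Answer: 3 5 2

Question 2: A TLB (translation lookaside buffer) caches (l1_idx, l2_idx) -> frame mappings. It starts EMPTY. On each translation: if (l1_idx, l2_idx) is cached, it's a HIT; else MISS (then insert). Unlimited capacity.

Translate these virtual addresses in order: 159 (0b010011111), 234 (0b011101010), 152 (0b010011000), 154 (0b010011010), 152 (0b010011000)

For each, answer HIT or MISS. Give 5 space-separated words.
Answer: MISS MISS HIT HIT HIT

Derivation:
vaddr=159: (2,3) not in TLB -> MISS, insert
vaddr=234: (3,5) not in TLB -> MISS, insert
vaddr=152: (2,3) in TLB -> HIT
vaddr=154: (2,3) in TLB -> HIT
vaddr=152: (2,3) in TLB -> HIT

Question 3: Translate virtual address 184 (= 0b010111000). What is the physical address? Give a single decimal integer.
vaddr = 184 = 0b010111000
Split: l1_idx=2, l2_idx=7, offset=0
L1[2] = 1
L2[1][7] = 30
paddr = 30 * 8 + 0 = 240

Answer: 240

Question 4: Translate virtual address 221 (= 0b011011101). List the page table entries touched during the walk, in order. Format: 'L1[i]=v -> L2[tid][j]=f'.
Answer: L1[3]=0 -> L2[0][3]=18

Derivation:
vaddr = 221 = 0b011011101
Split: l1_idx=3, l2_idx=3, offset=5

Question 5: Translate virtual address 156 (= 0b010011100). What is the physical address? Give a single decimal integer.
vaddr = 156 = 0b010011100
Split: l1_idx=2, l2_idx=3, offset=4
L1[2] = 1
L2[1][3] = 82
paddr = 82 * 8 + 4 = 660

Answer: 660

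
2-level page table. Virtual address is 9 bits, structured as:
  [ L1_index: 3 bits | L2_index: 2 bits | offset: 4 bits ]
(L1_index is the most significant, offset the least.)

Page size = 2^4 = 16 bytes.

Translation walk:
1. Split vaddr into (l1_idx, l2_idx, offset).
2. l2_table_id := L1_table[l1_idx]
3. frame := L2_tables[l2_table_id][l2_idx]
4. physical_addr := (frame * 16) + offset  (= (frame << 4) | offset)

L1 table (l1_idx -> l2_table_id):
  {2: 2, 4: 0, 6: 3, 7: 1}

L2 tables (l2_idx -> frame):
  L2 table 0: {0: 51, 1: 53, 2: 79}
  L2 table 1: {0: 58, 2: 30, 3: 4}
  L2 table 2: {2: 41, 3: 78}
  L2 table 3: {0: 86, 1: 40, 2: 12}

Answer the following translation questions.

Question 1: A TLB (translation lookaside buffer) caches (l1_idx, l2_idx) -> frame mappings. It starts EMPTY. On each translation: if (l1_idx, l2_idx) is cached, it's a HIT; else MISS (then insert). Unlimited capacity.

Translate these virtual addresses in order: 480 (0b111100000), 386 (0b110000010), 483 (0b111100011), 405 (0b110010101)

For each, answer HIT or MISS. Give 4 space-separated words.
vaddr=480: (7,2) not in TLB -> MISS, insert
vaddr=386: (6,0) not in TLB -> MISS, insert
vaddr=483: (7,2) in TLB -> HIT
vaddr=405: (6,1) not in TLB -> MISS, insert

Answer: MISS MISS HIT MISS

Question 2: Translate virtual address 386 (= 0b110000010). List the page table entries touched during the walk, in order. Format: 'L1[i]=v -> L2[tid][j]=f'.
Answer: L1[6]=3 -> L2[3][0]=86

Derivation:
vaddr = 386 = 0b110000010
Split: l1_idx=6, l2_idx=0, offset=2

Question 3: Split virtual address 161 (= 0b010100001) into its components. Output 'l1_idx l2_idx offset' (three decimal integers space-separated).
vaddr = 161 = 0b010100001
  top 3 bits -> l1_idx = 2
  next 2 bits -> l2_idx = 2
  bottom 4 bits -> offset = 1

Answer: 2 2 1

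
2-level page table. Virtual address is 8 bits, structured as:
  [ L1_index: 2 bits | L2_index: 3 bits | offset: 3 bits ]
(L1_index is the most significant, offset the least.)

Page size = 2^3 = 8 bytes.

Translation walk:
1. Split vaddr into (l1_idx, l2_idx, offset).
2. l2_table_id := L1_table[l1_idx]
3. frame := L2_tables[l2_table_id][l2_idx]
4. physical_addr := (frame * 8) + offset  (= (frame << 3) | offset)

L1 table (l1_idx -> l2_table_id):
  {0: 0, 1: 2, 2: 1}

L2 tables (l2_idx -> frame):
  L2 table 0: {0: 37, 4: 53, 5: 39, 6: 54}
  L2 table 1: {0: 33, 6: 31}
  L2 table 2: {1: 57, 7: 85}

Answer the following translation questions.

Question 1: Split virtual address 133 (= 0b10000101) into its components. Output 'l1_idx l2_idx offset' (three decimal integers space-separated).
vaddr = 133 = 0b10000101
  top 2 bits -> l1_idx = 2
  next 3 bits -> l2_idx = 0
  bottom 3 bits -> offset = 5

Answer: 2 0 5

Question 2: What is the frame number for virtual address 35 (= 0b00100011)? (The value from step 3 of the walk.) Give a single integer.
vaddr = 35: l1_idx=0, l2_idx=4
L1[0] = 0; L2[0][4] = 53

Answer: 53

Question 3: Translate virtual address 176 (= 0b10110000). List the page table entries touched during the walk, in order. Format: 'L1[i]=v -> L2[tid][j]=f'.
vaddr = 176 = 0b10110000
Split: l1_idx=2, l2_idx=6, offset=0

Answer: L1[2]=1 -> L2[1][6]=31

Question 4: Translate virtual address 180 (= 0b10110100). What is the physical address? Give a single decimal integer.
vaddr = 180 = 0b10110100
Split: l1_idx=2, l2_idx=6, offset=4
L1[2] = 1
L2[1][6] = 31
paddr = 31 * 8 + 4 = 252

Answer: 252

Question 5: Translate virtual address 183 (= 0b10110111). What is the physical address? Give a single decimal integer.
vaddr = 183 = 0b10110111
Split: l1_idx=2, l2_idx=6, offset=7
L1[2] = 1
L2[1][6] = 31
paddr = 31 * 8 + 7 = 255

Answer: 255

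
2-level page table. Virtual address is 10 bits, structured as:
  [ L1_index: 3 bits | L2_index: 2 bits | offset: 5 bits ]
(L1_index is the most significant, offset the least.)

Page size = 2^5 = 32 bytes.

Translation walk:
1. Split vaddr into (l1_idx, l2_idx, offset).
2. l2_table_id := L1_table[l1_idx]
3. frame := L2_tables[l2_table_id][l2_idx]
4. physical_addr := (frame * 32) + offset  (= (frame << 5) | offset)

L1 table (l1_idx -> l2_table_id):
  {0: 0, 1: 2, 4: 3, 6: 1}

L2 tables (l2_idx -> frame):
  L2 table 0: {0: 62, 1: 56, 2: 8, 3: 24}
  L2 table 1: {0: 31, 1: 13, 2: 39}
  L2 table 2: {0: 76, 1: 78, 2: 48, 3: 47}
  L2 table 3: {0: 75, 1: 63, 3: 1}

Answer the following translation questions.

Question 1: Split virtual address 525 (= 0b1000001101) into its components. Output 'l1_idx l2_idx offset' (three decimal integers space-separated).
vaddr = 525 = 0b1000001101
  top 3 bits -> l1_idx = 4
  next 2 bits -> l2_idx = 0
  bottom 5 bits -> offset = 13

Answer: 4 0 13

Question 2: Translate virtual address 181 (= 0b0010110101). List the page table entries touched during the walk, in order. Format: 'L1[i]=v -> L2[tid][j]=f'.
Answer: L1[1]=2 -> L2[2][1]=78

Derivation:
vaddr = 181 = 0b0010110101
Split: l1_idx=1, l2_idx=1, offset=21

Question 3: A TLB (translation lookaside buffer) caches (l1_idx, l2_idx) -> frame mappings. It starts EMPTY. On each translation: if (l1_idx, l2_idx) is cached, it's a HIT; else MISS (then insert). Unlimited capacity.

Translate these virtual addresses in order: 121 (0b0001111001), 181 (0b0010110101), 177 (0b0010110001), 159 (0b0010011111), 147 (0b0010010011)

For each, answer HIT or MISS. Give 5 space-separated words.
vaddr=121: (0,3) not in TLB -> MISS, insert
vaddr=181: (1,1) not in TLB -> MISS, insert
vaddr=177: (1,1) in TLB -> HIT
vaddr=159: (1,0) not in TLB -> MISS, insert
vaddr=147: (1,0) in TLB -> HIT

Answer: MISS MISS HIT MISS HIT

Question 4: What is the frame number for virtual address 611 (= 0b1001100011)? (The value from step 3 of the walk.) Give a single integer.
vaddr = 611: l1_idx=4, l2_idx=3
L1[4] = 3; L2[3][3] = 1

Answer: 1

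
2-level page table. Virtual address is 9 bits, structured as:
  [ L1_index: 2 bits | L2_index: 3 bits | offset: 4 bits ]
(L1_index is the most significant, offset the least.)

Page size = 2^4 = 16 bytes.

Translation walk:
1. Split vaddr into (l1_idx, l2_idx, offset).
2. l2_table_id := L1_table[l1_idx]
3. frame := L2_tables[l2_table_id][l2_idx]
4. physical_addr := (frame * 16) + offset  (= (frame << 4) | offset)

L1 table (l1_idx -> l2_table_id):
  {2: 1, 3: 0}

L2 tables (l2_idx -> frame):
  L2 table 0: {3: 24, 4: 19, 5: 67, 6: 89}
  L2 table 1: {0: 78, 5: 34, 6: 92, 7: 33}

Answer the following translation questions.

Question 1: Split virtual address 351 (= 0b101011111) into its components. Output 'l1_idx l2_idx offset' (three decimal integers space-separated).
Answer: 2 5 15

Derivation:
vaddr = 351 = 0b101011111
  top 2 bits -> l1_idx = 2
  next 3 bits -> l2_idx = 5
  bottom 4 bits -> offset = 15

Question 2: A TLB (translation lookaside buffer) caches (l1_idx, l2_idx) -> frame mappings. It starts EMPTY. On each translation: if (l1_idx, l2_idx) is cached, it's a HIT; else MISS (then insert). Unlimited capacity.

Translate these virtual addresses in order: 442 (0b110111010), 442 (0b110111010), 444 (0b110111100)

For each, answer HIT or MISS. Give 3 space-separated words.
Answer: MISS HIT HIT

Derivation:
vaddr=442: (3,3) not in TLB -> MISS, insert
vaddr=442: (3,3) in TLB -> HIT
vaddr=444: (3,3) in TLB -> HIT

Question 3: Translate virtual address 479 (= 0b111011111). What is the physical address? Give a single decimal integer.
Answer: 1087

Derivation:
vaddr = 479 = 0b111011111
Split: l1_idx=3, l2_idx=5, offset=15
L1[3] = 0
L2[0][5] = 67
paddr = 67 * 16 + 15 = 1087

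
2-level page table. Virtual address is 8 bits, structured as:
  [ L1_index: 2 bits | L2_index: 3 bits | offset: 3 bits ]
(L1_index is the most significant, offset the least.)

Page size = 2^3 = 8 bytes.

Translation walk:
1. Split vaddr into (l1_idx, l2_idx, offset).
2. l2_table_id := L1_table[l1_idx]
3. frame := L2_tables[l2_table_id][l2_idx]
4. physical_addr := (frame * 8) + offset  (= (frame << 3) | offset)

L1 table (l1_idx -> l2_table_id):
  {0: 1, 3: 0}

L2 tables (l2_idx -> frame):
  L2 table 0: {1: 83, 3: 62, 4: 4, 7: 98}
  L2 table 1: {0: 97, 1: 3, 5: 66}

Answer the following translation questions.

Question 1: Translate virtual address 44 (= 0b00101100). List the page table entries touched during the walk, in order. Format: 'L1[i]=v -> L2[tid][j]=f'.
Answer: L1[0]=1 -> L2[1][5]=66

Derivation:
vaddr = 44 = 0b00101100
Split: l1_idx=0, l2_idx=5, offset=4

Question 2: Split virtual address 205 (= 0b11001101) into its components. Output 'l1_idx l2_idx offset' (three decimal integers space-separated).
Answer: 3 1 5

Derivation:
vaddr = 205 = 0b11001101
  top 2 bits -> l1_idx = 3
  next 3 bits -> l2_idx = 1
  bottom 3 bits -> offset = 5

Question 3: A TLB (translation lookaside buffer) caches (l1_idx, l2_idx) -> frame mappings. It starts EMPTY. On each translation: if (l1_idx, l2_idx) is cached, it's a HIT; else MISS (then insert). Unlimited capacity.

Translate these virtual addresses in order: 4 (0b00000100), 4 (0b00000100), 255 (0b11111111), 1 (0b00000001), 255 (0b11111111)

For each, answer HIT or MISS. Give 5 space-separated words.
vaddr=4: (0,0) not in TLB -> MISS, insert
vaddr=4: (0,0) in TLB -> HIT
vaddr=255: (3,7) not in TLB -> MISS, insert
vaddr=1: (0,0) in TLB -> HIT
vaddr=255: (3,7) in TLB -> HIT

Answer: MISS HIT MISS HIT HIT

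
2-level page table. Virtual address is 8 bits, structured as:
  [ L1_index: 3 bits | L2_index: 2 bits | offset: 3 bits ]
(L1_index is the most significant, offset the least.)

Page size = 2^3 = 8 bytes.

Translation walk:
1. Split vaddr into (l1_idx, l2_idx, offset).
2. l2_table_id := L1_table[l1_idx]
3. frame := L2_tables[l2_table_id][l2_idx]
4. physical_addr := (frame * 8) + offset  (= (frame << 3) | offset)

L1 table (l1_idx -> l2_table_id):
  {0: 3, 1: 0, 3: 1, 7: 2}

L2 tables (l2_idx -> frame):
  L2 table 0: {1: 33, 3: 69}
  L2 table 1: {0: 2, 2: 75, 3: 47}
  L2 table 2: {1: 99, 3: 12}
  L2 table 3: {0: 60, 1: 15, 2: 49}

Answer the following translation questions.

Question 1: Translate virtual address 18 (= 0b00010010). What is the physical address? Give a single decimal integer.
vaddr = 18 = 0b00010010
Split: l1_idx=0, l2_idx=2, offset=2
L1[0] = 3
L2[3][2] = 49
paddr = 49 * 8 + 2 = 394

Answer: 394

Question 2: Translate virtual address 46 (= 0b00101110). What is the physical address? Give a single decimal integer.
Answer: 270

Derivation:
vaddr = 46 = 0b00101110
Split: l1_idx=1, l2_idx=1, offset=6
L1[1] = 0
L2[0][1] = 33
paddr = 33 * 8 + 6 = 270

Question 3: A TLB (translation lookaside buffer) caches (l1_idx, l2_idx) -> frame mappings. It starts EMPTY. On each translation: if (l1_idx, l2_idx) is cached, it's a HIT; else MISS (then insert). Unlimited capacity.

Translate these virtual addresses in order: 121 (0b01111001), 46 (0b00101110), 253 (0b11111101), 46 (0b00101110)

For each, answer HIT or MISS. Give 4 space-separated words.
Answer: MISS MISS MISS HIT

Derivation:
vaddr=121: (3,3) not in TLB -> MISS, insert
vaddr=46: (1,1) not in TLB -> MISS, insert
vaddr=253: (7,3) not in TLB -> MISS, insert
vaddr=46: (1,1) in TLB -> HIT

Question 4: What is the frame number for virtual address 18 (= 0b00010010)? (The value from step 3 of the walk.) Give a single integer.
Answer: 49

Derivation:
vaddr = 18: l1_idx=0, l2_idx=2
L1[0] = 3; L2[3][2] = 49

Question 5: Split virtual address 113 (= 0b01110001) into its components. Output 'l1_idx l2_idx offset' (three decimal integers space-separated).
Answer: 3 2 1

Derivation:
vaddr = 113 = 0b01110001
  top 3 bits -> l1_idx = 3
  next 2 bits -> l2_idx = 2
  bottom 3 bits -> offset = 1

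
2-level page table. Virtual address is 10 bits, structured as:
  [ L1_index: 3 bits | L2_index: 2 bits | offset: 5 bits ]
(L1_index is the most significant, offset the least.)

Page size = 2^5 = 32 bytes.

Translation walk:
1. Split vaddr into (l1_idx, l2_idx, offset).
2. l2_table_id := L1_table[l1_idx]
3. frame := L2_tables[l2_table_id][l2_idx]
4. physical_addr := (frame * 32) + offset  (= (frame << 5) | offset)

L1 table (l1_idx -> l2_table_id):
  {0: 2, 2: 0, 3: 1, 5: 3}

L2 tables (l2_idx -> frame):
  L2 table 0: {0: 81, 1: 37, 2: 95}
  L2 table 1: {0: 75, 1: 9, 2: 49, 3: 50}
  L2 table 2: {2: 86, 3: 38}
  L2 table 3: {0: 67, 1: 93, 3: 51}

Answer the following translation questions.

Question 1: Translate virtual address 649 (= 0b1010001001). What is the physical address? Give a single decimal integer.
vaddr = 649 = 0b1010001001
Split: l1_idx=5, l2_idx=0, offset=9
L1[5] = 3
L2[3][0] = 67
paddr = 67 * 32 + 9 = 2153

Answer: 2153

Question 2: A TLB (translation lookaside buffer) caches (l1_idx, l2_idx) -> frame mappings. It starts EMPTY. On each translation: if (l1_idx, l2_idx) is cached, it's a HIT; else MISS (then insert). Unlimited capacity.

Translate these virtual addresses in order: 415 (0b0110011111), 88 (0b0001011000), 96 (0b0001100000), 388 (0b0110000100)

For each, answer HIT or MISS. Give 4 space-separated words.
vaddr=415: (3,0) not in TLB -> MISS, insert
vaddr=88: (0,2) not in TLB -> MISS, insert
vaddr=96: (0,3) not in TLB -> MISS, insert
vaddr=388: (3,0) in TLB -> HIT

Answer: MISS MISS MISS HIT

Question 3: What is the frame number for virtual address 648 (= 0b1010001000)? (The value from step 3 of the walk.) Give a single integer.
vaddr = 648: l1_idx=5, l2_idx=0
L1[5] = 3; L2[3][0] = 67

Answer: 67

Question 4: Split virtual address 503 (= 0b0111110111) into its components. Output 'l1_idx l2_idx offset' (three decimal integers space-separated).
vaddr = 503 = 0b0111110111
  top 3 bits -> l1_idx = 3
  next 2 bits -> l2_idx = 3
  bottom 5 bits -> offset = 23

Answer: 3 3 23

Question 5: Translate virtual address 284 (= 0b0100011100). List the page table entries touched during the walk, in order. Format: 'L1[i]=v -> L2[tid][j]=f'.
Answer: L1[2]=0 -> L2[0][0]=81

Derivation:
vaddr = 284 = 0b0100011100
Split: l1_idx=2, l2_idx=0, offset=28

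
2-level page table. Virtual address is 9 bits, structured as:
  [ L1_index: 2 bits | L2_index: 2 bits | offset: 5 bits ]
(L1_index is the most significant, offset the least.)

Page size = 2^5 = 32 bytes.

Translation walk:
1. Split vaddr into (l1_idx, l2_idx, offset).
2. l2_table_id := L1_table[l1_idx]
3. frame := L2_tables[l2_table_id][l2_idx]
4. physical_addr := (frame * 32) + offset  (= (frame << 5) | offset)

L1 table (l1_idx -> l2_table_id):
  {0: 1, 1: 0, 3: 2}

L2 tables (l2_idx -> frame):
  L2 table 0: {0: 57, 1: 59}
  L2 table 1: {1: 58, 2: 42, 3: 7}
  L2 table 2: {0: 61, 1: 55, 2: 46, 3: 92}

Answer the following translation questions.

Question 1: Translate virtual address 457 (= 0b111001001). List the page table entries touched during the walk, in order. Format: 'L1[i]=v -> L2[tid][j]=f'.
vaddr = 457 = 0b111001001
Split: l1_idx=3, l2_idx=2, offset=9

Answer: L1[3]=2 -> L2[2][2]=46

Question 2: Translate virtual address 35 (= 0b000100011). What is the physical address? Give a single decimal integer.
vaddr = 35 = 0b000100011
Split: l1_idx=0, l2_idx=1, offset=3
L1[0] = 1
L2[1][1] = 58
paddr = 58 * 32 + 3 = 1859

Answer: 1859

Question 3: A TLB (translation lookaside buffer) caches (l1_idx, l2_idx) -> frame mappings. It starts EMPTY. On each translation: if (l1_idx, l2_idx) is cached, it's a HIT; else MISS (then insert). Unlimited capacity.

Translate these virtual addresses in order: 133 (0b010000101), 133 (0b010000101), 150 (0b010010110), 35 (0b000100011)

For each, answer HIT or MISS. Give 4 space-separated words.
Answer: MISS HIT HIT MISS

Derivation:
vaddr=133: (1,0) not in TLB -> MISS, insert
vaddr=133: (1,0) in TLB -> HIT
vaddr=150: (1,0) in TLB -> HIT
vaddr=35: (0,1) not in TLB -> MISS, insert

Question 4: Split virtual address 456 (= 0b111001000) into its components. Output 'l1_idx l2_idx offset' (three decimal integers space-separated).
Answer: 3 2 8

Derivation:
vaddr = 456 = 0b111001000
  top 2 bits -> l1_idx = 3
  next 2 bits -> l2_idx = 2
  bottom 5 bits -> offset = 8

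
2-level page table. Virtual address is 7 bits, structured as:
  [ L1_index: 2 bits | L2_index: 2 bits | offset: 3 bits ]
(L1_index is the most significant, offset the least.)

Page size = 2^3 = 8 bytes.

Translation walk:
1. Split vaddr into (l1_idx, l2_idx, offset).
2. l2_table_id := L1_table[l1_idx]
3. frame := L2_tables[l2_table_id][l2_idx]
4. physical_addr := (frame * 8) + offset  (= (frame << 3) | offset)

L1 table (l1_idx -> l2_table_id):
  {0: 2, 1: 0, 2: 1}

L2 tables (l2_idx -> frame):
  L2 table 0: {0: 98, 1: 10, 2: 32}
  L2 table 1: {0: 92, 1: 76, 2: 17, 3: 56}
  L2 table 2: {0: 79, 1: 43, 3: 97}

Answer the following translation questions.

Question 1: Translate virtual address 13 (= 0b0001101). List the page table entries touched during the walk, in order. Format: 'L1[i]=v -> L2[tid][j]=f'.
Answer: L1[0]=2 -> L2[2][1]=43

Derivation:
vaddr = 13 = 0b0001101
Split: l1_idx=0, l2_idx=1, offset=5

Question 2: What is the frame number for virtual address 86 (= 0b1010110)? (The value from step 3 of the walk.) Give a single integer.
Answer: 17

Derivation:
vaddr = 86: l1_idx=2, l2_idx=2
L1[2] = 1; L2[1][2] = 17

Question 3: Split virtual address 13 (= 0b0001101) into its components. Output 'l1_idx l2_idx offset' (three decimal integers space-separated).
vaddr = 13 = 0b0001101
  top 2 bits -> l1_idx = 0
  next 2 bits -> l2_idx = 1
  bottom 3 bits -> offset = 5

Answer: 0 1 5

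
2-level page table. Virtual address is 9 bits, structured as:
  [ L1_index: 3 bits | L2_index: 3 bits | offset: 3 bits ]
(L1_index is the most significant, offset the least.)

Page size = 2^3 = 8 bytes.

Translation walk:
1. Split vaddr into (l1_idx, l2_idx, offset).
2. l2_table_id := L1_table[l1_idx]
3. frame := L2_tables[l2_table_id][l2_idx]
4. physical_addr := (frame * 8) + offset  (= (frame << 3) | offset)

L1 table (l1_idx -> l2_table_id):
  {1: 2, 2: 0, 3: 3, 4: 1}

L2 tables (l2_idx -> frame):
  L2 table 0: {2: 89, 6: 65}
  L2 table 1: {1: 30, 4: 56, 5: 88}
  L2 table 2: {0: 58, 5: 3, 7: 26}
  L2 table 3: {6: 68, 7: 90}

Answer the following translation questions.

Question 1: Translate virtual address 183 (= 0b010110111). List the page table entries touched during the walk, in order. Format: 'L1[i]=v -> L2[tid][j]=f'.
vaddr = 183 = 0b010110111
Split: l1_idx=2, l2_idx=6, offset=7

Answer: L1[2]=0 -> L2[0][6]=65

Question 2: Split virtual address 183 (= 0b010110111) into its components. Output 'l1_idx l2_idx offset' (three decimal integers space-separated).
vaddr = 183 = 0b010110111
  top 3 bits -> l1_idx = 2
  next 3 bits -> l2_idx = 6
  bottom 3 bits -> offset = 7

Answer: 2 6 7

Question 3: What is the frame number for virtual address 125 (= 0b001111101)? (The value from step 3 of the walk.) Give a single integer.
Answer: 26

Derivation:
vaddr = 125: l1_idx=1, l2_idx=7
L1[1] = 2; L2[2][7] = 26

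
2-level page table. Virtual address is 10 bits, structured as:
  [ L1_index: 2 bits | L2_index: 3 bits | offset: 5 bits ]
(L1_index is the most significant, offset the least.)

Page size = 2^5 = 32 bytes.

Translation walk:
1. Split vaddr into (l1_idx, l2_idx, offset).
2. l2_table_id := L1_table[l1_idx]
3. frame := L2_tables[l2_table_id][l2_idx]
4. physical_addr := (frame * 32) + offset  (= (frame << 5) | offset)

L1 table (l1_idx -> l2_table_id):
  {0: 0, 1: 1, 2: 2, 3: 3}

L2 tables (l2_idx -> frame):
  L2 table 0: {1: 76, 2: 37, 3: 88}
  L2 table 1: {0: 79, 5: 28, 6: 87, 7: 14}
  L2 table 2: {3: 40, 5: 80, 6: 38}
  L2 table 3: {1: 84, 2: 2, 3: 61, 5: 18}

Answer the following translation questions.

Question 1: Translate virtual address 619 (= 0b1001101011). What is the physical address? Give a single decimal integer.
vaddr = 619 = 0b1001101011
Split: l1_idx=2, l2_idx=3, offset=11
L1[2] = 2
L2[2][3] = 40
paddr = 40 * 32 + 11 = 1291

Answer: 1291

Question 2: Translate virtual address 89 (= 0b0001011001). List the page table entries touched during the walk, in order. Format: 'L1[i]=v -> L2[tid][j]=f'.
vaddr = 89 = 0b0001011001
Split: l1_idx=0, l2_idx=2, offset=25

Answer: L1[0]=0 -> L2[0][2]=37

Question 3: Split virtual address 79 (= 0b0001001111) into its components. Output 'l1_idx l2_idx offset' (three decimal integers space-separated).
Answer: 0 2 15

Derivation:
vaddr = 79 = 0b0001001111
  top 2 bits -> l1_idx = 0
  next 3 bits -> l2_idx = 2
  bottom 5 bits -> offset = 15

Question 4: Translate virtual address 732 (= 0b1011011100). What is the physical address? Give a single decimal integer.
Answer: 1244

Derivation:
vaddr = 732 = 0b1011011100
Split: l1_idx=2, l2_idx=6, offset=28
L1[2] = 2
L2[2][6] = 38
paddr = 38 * 32 + 28 = 1244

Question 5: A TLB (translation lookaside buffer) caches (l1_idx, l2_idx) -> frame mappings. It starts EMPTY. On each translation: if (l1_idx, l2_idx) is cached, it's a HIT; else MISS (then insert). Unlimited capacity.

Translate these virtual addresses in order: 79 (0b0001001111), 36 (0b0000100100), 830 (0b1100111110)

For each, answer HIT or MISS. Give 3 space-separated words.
vaddr=79: (0,2) not in TLB -> MISS, insert
vaddr=36: (0,1) not in TLB -> MISS, insert
vaddr=830: (3,1) not in TLB -> MISS, insert

Answer: MISS MISS MISS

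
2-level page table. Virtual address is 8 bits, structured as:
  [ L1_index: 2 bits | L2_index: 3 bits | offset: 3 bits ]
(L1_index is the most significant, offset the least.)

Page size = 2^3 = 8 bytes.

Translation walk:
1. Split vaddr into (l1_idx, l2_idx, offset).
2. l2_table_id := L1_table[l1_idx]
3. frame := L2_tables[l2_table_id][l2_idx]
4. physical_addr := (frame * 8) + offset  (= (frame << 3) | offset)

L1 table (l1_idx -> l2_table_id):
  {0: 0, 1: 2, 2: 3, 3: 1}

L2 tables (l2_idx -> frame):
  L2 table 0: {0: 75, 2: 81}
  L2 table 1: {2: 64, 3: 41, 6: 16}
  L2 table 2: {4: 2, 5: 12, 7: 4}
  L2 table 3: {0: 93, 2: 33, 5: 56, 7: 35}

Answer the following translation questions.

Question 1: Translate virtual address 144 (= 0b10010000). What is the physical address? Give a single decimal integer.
vaddr = 144 = 0b10010000
Split: l1_idx=2, l2_idx=2, offset=0
L1[2] = 3
L2[3][2] = 33
paddr = 33 * 8 + 0 = 264

Answer: 264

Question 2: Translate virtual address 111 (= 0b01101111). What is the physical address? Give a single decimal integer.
vaddr = 111 = 0b01101111
Split: l1_idx=1, l2_idx=5, offset=7
L1[1] = 2
L2[2][5] = 12
paddr = 12 * 8 + 7 = 103

Answer: 103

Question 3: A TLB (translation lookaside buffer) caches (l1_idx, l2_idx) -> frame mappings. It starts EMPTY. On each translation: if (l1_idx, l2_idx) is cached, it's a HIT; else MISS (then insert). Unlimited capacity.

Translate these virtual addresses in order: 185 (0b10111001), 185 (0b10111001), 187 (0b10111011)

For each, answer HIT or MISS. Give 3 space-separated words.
Answer: MISS HIT HIT

Derivation:
vaddr=185: (2,7) not in TLB -> MISS, insert
vaddr=185: (2,7) in TLB -> HIT
vaddr=187: (2,7) in TLB -> HIT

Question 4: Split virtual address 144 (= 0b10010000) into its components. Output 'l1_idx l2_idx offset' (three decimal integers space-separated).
vaddr = 144 = 0b10010000
  top 2 bits -> l1_idx = 2
  next 3 bits -> l2_idx = 2
  bottom 3 bits -> offset = 0

Answer: 2 2 0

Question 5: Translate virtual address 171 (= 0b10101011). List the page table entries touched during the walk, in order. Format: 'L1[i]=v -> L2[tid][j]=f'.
vaddr = 171 = 0b10101011
Split: l1_idx=2, l2_idx=5, offset=3

Answer: L1[2]=3 -> L2[3][5]=56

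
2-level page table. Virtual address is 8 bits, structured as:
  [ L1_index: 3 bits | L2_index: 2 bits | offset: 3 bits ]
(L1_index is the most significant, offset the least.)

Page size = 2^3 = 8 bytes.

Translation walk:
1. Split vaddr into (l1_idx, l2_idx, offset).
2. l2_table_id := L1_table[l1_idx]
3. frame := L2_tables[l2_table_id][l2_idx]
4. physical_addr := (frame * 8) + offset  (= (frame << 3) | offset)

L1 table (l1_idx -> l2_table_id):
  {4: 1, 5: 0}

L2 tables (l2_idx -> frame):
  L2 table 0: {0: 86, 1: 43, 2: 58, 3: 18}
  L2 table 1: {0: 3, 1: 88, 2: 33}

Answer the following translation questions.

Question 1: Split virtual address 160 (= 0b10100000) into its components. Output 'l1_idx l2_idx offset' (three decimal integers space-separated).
Answer: 5 0 0

Derivation:
vaddr = 160 = 0b10100000
  top 3 bits -> l1_idx = 5
  next 2 bits -> l2_idx = 0
  bottom 3 bits -> offset = 0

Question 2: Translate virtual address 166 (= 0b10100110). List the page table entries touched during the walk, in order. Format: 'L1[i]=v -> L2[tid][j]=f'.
vaddr = 166 = 0b10100110
Split: l1_idx=5, l2_idx=0, offset=6

Answer: L1[5]=0 -> L2[0][0]=86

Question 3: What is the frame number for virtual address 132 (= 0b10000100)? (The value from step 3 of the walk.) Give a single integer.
vaddr = 132: l1_idx=4, l2_idx=0
L1[4] = 1; L2[1][0] = 3

Answer: 3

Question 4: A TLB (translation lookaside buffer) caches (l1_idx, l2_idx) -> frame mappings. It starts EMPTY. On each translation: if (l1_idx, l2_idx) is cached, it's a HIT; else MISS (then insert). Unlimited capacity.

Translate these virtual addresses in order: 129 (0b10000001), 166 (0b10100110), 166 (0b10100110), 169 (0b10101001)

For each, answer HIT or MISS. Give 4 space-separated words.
Answer: MISS MISS HIT MISS

Derivation:
vaddr=129: (4,0) not in TLB -> MISS, insert
vaddr=166: (5,0) not in TLB -> MISS, insert
vaddr=166: (5,0) in TLB -> HIT
vaddr=169: (5,1) not in TLB -> MISS, insert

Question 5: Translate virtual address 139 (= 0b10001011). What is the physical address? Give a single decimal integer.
vaddr = 139 = 0b10001011
Split: l1_idx=4, l2_idx=1, offset=3
L1[4] = 1
L2[1][1] = 88
paddr = 88 * 8 + 3 = 707

Answer: 707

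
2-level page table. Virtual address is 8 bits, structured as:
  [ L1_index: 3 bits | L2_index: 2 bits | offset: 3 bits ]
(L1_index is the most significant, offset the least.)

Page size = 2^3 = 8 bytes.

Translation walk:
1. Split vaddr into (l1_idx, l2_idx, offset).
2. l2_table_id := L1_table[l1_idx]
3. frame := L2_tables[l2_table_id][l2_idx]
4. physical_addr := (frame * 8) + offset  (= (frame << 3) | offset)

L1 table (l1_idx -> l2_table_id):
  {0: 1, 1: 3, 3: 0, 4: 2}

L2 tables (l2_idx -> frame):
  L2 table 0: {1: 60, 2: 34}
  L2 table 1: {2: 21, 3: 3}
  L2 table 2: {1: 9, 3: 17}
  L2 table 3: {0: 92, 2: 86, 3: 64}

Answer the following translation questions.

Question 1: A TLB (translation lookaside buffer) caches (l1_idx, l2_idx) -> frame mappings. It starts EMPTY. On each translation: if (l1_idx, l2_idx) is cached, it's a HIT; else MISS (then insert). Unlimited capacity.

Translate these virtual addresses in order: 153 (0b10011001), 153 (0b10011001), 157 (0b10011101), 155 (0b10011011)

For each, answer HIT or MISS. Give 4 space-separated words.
vaddr=153: (4,3) not in TLB -> MISS, insert
vaddr=153: (4,3) in TLB -> HIT
vaddr=157: (4,3) in TLB -> HIT
vaddr=155: (4,3) in TLB -> HIT

Answer: MISS HIT HIT HIT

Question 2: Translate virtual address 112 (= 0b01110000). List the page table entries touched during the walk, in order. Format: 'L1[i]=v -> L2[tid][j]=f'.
Answer: L1[3]=0 -> L2[0][2]=34

Derivation:
vaddr = 112 = 0b01110000
Split: l1_idx=3, l2_idx=2, offset=0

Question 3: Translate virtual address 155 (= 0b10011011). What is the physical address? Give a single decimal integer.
Answer: 139

Derivation:
vaddr = 155 = 0b10011011
Split: l1_idx=4, l2_idx=3, offset=3
L1[4] = 2
L2[2][3] = 17
paddr = 17 * 8 + 3 = 139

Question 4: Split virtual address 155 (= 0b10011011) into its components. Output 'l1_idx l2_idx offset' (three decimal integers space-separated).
Answer: 4 3 3

Derivation:
vaddr = 155 = 0b10011011
  top 3 bits -> l1_idx = 4
  next 2 bits -> l2_idx = 3
  bottom 3 bits -> offset = 3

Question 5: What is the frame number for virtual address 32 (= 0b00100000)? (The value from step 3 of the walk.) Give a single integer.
vaddr = 32: l1_idx=1, l2_idx=0
L1[1] = 3; L2[3][0] = 92

Answer: 92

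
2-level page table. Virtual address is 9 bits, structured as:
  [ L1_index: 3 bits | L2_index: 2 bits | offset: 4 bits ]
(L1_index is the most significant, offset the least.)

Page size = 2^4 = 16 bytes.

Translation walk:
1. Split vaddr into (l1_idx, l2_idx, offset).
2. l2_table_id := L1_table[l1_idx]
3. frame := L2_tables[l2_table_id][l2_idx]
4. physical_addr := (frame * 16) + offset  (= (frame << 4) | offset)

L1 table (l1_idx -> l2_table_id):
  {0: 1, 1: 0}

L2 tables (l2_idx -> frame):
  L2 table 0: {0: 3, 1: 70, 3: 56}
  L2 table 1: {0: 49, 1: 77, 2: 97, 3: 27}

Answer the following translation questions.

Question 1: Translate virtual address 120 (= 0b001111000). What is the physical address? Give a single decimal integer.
vaddr = 120 = 0b001111000
Split: l1_idx=1, l2_idx=3, offset=8
L1[1] = 0
L2[0][3] = 56
paddr = 56 * 16 + 8 = 904

Answer: 904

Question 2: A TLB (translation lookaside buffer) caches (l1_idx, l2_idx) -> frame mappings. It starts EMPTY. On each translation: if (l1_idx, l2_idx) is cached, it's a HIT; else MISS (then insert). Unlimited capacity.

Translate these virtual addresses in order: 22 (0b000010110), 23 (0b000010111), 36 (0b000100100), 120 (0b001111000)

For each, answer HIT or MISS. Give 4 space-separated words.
Answer: MISS HIT MISS MISS

Derivation:
vaddr=22: (0,1) not in TLB -> MISS, insert
vaddr=23: (0,1) in TLB -> HIT
vaddr=36: (0,2) not in TLB -> MISS, insert
vaddr=120: (1,3) not in TLB -> MISS, insert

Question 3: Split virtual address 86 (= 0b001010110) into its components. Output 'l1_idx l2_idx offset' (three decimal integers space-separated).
vaddr = 86 = 0b001010110
  top 3 bits -> l1_idx = 1
  next 2 bits -> l2_idx = 1
  bottom 4 bits -> offset = 6

Answer: 1 1 6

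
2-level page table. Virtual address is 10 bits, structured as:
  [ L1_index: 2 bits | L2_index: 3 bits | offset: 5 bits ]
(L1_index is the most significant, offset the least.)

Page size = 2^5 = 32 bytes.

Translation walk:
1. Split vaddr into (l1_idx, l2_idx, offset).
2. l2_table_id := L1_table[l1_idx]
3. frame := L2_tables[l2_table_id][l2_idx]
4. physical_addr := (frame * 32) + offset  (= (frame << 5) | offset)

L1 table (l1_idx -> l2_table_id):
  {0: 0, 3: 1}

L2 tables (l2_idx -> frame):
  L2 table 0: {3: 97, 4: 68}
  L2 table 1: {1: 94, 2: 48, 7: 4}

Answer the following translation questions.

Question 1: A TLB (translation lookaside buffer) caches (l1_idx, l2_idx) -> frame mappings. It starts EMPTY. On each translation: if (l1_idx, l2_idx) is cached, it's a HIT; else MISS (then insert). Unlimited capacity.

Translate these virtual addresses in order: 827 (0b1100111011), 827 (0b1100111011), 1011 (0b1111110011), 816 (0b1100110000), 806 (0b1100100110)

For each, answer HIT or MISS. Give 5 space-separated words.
vaddr=827: (3,1) not in TLB -> MISS, insert
vaddr=827: (3,1) in TLB -> HIT
vaddr=1011: (3,7) not in TLB -> MISS, insert
vaddr=816: (3,1) in TLB -> HIT
vaddr=806: (3,1) in TLB -> HIT

Answer: MISS HIT MISS HIT HIT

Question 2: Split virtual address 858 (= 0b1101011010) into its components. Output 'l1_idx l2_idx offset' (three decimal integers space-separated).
vaddr = 858 = 0b1101011010
  top 2 bits -> l1_idx = 3
  next 3 bits -> l2_idx = 2
  bottom 5 bits -> offset = 26

Answer: 3 2 26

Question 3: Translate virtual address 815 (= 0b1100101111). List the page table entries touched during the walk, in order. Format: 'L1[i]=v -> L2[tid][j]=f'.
Answer: L1[3]=1 -> L2[1][1]=94

Derivation:
vaddr = 815 = 0b1100101111
Split: l1_idx=3, l2_idx=1, offset=15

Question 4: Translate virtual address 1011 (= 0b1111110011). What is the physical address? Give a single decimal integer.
vaddr = 1011 = 0b1111110011
Split: l1_idx=3, l2_idx=7, offset=19
L1[3] = 1
L2[1][7] = 4
paddr = 4 * 32 + 19 = 147

Answer: 147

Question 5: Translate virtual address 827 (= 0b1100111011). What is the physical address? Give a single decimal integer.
vaddr = 827 = 0b1100111011
Split: l1_idx=3, l2_idx=1, offset=27
L1[3] = 1
L2[1][1] = 94
paddr = 94 * 32 + 27 = 3035

Answer: 3035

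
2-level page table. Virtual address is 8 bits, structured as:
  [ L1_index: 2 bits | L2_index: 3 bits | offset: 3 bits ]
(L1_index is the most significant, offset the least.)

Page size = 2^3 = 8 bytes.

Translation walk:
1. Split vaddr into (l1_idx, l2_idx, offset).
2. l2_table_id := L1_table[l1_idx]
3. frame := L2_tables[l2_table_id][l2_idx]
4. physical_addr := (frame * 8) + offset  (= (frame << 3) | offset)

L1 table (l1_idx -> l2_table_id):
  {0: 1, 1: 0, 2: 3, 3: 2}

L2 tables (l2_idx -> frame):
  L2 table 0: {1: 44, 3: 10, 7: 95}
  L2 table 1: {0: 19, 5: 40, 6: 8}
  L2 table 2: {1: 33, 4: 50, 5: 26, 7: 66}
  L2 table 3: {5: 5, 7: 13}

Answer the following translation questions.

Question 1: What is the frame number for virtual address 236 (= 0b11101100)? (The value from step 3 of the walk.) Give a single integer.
vaddr = 236: l1_idx=3, l2_idx=5
L1[3] = 2; L2[2][5] = 26

Answer: 26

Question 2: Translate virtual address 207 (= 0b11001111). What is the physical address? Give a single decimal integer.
vaddr = 207 = 0b11001111
Split: l1_idx=3, l2_idx=1, offset=7
L1[3] = 2
L2[2][1] = 33
paddr = 33 * 8 + 7 = 271

Answer: 271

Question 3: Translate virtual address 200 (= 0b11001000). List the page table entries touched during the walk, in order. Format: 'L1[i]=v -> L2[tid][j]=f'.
vaddr = 200 = 0b11001000
Split: l1_idx=3, l2_idx=1, offset=0

Answer: L1[3]=2 -> L2[2][1]=33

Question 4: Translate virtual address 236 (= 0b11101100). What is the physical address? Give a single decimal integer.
vaddr = 236 = 0b11101100
Split: l1_idx=3, l2_idx=5, offset=4
L1[3] = 2
L2[2][5] = 26
paddr = 26 * 8 + 4 = 212

Answer: 212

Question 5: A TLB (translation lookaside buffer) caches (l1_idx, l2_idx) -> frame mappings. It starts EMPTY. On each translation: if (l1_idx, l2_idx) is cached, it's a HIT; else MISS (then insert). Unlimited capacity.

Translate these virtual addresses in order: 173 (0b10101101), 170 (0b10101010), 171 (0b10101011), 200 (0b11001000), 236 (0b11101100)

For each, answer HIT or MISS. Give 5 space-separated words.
vaddr=173: (2,5) not in TLB -> MISS, insert
vaddr=170: (2,5) in TLB -> HIT
vaddr=171: (2,5) in TLB -> HIT
vaddr=200: (3,1) not in TLB -> MISS, insert
vaddr=236: (3,5) not in TLB -> MISS, insert

Answer: MISS HIT HIT MISS MISS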